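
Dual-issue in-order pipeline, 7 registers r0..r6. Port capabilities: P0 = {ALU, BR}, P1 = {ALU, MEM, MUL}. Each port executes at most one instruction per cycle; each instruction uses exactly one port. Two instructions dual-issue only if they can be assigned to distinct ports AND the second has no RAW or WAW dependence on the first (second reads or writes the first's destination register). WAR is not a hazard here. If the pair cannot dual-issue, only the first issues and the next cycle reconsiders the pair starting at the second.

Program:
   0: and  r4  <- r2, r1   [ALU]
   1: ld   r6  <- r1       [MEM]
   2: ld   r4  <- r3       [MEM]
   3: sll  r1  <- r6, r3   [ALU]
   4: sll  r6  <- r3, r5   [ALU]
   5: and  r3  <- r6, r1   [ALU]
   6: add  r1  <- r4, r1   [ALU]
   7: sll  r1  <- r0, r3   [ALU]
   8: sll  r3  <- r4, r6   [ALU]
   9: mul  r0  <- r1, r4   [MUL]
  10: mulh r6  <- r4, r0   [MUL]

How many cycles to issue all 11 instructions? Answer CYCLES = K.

0. and.ALU;ld.MEM @i0+i1  | pair
1. ld.MEM;sll.ALU @i2+i3  | pair
2. sll.ALU @i4  | RAW r6
3. and.ALU;add.ALU @i5+i6  | pair
4. sll.ALU;sll.ALU @i7+i8  | pair
5. mul.MUL @i9  | no-port MUL/MUL
6. mulh.MUL @i10  | tail

CYCLES = 7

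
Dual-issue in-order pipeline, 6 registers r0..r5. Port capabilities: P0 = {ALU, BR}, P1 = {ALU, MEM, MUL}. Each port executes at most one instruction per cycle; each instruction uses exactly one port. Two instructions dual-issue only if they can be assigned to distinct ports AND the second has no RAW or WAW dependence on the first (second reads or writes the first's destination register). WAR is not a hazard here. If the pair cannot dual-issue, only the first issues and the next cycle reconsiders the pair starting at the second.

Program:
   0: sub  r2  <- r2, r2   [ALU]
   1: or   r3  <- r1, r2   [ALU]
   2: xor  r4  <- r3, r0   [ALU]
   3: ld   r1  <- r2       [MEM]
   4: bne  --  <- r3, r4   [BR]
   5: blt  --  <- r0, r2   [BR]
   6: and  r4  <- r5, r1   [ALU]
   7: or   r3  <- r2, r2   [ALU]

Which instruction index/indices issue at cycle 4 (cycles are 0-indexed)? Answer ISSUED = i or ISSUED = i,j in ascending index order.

ISSUED = 5,6

c0: i0 sub.ALU  RAW r2
c1: i1 or.ALU  RAW r3
c2: i2+i3 xor.ALU;ld.MEM  2-wide
c3: i4 bne.BR  no-port BR/BR
c4: i5+i6 blt.BR;and.ALU  2-wide
c5: i7 or.ALU  tail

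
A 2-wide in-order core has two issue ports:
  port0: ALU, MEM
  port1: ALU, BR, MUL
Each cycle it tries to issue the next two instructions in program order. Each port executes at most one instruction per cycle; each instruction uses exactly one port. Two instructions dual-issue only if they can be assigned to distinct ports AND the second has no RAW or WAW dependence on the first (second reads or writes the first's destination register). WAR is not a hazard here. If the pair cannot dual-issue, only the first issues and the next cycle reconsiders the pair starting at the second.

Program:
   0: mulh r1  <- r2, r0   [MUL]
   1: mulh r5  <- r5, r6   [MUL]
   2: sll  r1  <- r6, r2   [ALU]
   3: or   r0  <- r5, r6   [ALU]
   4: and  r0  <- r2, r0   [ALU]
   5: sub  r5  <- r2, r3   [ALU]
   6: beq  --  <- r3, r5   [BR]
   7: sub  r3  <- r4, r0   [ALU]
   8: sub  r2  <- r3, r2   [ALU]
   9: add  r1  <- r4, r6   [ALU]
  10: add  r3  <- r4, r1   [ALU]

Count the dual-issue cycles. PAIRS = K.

PAIRS = 4

  cy0 -> i0 (mulh.MUL) no-port MUL/MUL
  cy1 -> i1/i2 (mulh.MUL/sll.ALU) 2-wide
  cy2 -> i3 (or.ALU) RAW+WAW r0
  cy3 -> i4/i5 (and.ALU/sub.ALU) 2-wide
  cy4 -> i6/i7 (beq.BR/sub.ALU) 2-wide
  cy5 -> i8/i9 (sub.ALU/add.ALU) 2-wide
  cy6 -> i10 (add.ALU) tail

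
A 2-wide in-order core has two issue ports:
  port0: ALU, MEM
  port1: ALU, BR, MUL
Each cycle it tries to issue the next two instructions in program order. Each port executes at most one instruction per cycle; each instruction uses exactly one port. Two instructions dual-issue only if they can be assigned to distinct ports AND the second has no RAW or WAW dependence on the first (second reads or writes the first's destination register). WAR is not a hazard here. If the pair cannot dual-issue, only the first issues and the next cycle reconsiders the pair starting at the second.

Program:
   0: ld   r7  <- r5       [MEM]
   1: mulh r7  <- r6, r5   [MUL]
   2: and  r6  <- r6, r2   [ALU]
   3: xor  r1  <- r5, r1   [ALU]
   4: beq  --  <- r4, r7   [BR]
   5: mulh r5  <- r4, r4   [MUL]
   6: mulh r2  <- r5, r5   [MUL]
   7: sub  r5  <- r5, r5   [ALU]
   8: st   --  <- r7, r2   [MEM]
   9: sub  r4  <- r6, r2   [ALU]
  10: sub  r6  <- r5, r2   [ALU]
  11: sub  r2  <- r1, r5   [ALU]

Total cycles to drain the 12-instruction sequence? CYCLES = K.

c0: i0 ld  WAW r7
c1: i1/i2 mulh+and  dual
c2: i3/i4 xor+beq  dual
c3: i5 mulh  no-port MUL/MUL
c4: i6/i7 mulh+sub  dual
c5: i8/i9 st+sub  dual
c6: i10/i11 sub+sub  dual

CYCLES = 7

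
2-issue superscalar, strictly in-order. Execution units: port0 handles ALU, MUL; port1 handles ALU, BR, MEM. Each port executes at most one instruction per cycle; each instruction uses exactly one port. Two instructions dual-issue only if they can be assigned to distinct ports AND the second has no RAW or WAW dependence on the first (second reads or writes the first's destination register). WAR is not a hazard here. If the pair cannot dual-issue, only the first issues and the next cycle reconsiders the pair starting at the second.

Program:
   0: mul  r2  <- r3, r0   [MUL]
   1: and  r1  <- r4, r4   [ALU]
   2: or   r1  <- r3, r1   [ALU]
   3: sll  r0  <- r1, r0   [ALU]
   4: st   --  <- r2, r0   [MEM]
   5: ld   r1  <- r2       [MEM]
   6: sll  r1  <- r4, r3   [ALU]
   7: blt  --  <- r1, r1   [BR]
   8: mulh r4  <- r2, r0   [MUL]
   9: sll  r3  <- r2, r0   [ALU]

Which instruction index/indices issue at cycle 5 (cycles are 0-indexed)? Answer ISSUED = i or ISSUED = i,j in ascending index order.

t=0 i0&i1:mul and ; 2-wide
t=1 i2:or ; RAW r1
t=2 i3:sll ; RAW r0
t=3 i4:st ; no-port MEM/MEM
t=4 i5:ld ; WAW r1
t=5 i6:sll ; RAW r1
t=6 i7&i8:blt mulh ; 2-wide
t=7 i9:sll ; tail

ISSUED = 6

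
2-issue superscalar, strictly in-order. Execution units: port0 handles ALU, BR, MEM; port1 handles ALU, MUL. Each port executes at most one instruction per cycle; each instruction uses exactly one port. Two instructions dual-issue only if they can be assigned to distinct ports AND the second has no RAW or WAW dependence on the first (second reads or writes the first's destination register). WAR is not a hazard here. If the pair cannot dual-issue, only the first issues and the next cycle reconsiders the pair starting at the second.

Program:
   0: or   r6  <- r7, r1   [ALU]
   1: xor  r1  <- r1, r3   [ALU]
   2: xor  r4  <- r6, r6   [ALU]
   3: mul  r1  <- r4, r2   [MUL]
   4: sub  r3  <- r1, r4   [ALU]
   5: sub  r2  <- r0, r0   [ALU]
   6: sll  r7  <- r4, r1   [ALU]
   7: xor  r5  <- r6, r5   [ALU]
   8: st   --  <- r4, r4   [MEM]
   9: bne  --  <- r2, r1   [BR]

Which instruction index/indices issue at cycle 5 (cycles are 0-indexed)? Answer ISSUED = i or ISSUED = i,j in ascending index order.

0. or.ALU xor.ALU @i0,i1  | pair
1. xor.ALU @i2  | RAW r4
2. mul.MUL @i3  | RAW r1
3. sub.ALU sub.ALU @i4,i5  | pair
4. sll.ALU xor.ALU @i6,i7  | pair
5. st.MEM @i8  | no-port MEM/BR
6. bne.BR @i9  | tail

ISSUED = 8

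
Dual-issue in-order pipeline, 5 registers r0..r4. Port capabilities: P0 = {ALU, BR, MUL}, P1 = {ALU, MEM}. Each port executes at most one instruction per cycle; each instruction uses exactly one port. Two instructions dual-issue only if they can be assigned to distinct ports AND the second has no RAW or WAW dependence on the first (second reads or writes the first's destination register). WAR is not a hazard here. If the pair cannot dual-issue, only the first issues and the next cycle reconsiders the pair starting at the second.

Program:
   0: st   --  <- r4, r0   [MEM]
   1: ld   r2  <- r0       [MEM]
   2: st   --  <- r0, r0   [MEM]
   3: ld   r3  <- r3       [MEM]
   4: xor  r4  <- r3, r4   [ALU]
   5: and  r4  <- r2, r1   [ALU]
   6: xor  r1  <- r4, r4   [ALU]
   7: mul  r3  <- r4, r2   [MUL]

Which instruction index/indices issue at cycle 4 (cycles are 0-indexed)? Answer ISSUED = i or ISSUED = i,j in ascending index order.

ISSUED = 4

0. st.MEM @i0  | no-port MEM/MEM
1. ld.MEM @i1  | no-port MEM/MEM
2. st.MEM @i2  | no-port MEM/MEM
3. ld.MEM @i3  | RAW r3
4. xor.ALU @i4  | WAW r4
5. and.ALU @i5  | RAW r4
6. xor.ALU;mul.MUL @i6/i7  | pair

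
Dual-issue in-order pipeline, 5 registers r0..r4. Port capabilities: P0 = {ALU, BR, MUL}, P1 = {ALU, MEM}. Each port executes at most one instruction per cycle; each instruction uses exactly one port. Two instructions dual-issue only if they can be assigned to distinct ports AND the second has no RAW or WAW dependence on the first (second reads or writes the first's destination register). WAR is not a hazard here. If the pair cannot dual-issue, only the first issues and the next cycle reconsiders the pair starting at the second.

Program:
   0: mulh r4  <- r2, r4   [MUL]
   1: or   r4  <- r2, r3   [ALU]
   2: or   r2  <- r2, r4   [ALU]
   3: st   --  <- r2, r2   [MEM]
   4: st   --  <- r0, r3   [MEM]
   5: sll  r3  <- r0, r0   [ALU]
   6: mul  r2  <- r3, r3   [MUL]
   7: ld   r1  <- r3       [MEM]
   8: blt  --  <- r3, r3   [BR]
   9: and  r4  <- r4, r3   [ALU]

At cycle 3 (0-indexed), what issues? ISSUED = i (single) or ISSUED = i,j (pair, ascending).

c0: i0 mulh.MUL  WAW r4
c1: i1 or.ALU  RAW r4
c2: i2 or.ALU  RAW r2
c3: i3 st.MEM  no-port MEM/MEM
c4: i4&i5 st.MEM+sll.ALU  pair
c5: i6&i7 mul.MUL+ld.MEM  pair
c6: i8&i9 blt.BR+and.ALU  pair

ISSUED = 3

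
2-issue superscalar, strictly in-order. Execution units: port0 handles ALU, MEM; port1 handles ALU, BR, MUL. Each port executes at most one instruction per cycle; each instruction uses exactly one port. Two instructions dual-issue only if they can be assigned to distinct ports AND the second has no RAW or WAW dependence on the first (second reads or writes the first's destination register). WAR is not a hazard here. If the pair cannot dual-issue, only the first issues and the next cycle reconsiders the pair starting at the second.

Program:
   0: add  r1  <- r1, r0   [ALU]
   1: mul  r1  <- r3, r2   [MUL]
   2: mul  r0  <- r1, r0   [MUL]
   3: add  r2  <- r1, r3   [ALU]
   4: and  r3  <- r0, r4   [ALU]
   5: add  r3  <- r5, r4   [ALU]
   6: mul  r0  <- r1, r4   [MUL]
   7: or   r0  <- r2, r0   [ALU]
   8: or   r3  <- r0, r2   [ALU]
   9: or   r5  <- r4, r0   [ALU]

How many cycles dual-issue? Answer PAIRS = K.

PAIRS = 3

c0: i0 add.ALU  WAW r1
c1: i1 mul.MUL  no-port MUL/MUL
c2: i2,i3 mul.MUL/add.ALU  pair
c3: i4 and.ALU  WAW r3
c4: i5,i6 add.ALU/mul.MUL  pair
c5: i7 or.ALU  RAW r0
c6: i8,i9 or.ALU/or.ALU  pair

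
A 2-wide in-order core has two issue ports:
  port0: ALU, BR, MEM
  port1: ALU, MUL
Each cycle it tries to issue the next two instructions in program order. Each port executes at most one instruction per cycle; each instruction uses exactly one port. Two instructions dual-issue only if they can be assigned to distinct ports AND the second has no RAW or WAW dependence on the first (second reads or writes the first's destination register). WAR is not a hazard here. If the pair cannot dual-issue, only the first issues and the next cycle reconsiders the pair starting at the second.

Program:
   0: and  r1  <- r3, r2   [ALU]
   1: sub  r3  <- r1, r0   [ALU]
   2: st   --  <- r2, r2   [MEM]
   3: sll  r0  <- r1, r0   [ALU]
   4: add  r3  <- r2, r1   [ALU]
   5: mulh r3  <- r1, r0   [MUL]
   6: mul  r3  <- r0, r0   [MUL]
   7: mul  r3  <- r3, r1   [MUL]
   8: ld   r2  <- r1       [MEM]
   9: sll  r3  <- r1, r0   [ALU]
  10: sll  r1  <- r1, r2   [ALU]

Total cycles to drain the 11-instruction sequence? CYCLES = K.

CYCLES = 7

  cy0 -> i0 (and) RAW r1
  cy1 -> i1,i2 (sub st) pair
  cy2 -> i3,i4 (sll add) pair
  cy3 -> i5 (mulh) no-port MUL/MUL
  cy4 -> i6 (mul) no-port MUL/MUL
  cy5 -> i7,i8 (mul ld) pair
  cy6 -> i9,i10 (sll sll) pair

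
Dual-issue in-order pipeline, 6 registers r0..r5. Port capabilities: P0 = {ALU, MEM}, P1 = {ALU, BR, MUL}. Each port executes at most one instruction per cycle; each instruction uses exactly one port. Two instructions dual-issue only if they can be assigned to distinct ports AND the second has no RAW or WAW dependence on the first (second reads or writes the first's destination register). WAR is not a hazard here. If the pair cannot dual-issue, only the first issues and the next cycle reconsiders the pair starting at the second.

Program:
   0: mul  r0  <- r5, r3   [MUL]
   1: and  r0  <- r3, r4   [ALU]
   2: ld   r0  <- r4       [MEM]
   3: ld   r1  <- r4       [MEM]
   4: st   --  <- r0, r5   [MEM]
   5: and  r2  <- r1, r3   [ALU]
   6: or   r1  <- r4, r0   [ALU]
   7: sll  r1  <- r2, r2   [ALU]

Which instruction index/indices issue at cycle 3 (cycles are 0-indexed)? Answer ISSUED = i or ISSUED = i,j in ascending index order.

t=0 i0:mul ; WAW r0
t=1 i1:and ; WAW r0
t=2 i2:ld ; no-port MEM/MEM
t=3 i3:ld ; no-port MEM/MEM
t=4 i4,i5:st/and ; pair
t=5 i6:or ; WAW r1
t=6 i7:sll ; tail

ISSUED = 3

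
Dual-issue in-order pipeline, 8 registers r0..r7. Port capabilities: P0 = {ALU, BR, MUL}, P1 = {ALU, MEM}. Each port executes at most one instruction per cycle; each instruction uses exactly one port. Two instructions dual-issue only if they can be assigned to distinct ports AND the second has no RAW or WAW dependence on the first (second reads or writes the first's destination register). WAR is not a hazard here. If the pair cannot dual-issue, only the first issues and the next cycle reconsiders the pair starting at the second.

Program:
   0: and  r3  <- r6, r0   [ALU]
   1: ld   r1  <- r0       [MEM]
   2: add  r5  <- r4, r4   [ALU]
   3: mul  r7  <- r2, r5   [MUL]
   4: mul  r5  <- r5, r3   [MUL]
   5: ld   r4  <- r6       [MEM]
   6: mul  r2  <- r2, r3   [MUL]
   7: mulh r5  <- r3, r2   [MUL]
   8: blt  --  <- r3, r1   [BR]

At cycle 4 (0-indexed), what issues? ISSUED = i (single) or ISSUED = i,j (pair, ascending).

[0] i0&i1  and;ld  -- pair
[1] i2  add  -- RAW r5
[2] i3  mul  -- no-port MUL/MUL
[3] i4&i5  mul;ld  -- pair
[4] i6  mul  -- no-port MUL/MUL
[5] i7  mulh  -- no-port MUL/BR
[6] i8  blt  -- tail

ISSUED = 6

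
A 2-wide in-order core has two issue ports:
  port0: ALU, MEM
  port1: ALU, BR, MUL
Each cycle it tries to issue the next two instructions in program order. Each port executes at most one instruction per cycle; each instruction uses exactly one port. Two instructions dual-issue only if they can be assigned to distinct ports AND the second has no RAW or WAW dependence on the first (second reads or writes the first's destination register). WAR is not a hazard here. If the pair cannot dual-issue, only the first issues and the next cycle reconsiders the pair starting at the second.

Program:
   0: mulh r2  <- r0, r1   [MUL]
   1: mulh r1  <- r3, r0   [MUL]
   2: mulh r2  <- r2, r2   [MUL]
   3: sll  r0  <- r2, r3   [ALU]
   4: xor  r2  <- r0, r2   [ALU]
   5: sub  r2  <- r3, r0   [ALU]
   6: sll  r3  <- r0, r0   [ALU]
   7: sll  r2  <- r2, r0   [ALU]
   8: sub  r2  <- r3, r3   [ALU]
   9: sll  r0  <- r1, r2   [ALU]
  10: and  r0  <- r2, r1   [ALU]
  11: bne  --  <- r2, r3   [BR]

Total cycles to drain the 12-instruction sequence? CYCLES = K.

CYCLES = 10

0. mulh @i0  | no-port MUL/MUL
1. mulh @i1  | no-port MUL/MUL
2. mulh @i2  | RAW r2
3. sll @i3  | RAW r0
4. xor @i4  | WAW r2
5. sub;sll @i5,i6  | pair
6. sll @i7  | WAW r2
7. sub @i8  | RAW r2
8. sll @i9  | WAW r0
9. and;bne @i10,i11  | pair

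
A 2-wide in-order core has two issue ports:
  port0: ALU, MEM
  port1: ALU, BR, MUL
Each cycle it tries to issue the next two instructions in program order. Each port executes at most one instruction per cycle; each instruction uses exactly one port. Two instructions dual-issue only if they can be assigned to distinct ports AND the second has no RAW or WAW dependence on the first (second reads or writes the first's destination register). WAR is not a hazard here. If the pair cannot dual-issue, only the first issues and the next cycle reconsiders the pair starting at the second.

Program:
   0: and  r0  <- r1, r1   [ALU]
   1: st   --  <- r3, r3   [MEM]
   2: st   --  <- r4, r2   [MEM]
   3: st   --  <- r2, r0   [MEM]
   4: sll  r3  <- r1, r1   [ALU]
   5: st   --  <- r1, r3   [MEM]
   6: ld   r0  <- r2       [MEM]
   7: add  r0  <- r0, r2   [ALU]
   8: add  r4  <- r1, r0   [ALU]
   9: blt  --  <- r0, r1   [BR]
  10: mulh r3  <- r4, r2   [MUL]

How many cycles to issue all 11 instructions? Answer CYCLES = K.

CYCLES = 8

[0] i0+i1  and+st  -- 2-wide
[1] i2  st  -- no-port MEM/MEM
[2] i3+i4  st+sll  -- 2-wide
[3] i5  st  -- no-port MEM/MEM
[4] i6  ld  -- RAW+WAW r0
[5] i7  add  -- RAW r0
[6] i8+i9  add+blt  -- 2-wide
[7] i10  mulh  -- tail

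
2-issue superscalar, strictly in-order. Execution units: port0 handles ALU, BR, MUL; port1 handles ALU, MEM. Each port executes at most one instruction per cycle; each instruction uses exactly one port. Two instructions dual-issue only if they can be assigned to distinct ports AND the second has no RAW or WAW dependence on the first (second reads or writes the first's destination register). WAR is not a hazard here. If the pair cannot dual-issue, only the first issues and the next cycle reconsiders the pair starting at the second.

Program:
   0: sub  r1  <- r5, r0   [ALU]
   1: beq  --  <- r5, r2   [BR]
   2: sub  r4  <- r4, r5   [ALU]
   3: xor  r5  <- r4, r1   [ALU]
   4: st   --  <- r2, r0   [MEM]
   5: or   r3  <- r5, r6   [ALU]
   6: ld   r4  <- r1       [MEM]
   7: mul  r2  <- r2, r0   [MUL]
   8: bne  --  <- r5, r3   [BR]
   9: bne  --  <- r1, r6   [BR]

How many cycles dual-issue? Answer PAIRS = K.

[0] i0+i1  sub/beq  -- 2-wide
[1] i2  sub  -- RAW r4
[2] i3+i4  xor/st  -- 2-wide
[3] i5+i6  or/ld  -- 2-wide
[4] i7  mul  -- no-port MUL/BR
[5] i8  bne  -- no-port BR/BR
[6] i9  bne  -- tail

PAIRS = 3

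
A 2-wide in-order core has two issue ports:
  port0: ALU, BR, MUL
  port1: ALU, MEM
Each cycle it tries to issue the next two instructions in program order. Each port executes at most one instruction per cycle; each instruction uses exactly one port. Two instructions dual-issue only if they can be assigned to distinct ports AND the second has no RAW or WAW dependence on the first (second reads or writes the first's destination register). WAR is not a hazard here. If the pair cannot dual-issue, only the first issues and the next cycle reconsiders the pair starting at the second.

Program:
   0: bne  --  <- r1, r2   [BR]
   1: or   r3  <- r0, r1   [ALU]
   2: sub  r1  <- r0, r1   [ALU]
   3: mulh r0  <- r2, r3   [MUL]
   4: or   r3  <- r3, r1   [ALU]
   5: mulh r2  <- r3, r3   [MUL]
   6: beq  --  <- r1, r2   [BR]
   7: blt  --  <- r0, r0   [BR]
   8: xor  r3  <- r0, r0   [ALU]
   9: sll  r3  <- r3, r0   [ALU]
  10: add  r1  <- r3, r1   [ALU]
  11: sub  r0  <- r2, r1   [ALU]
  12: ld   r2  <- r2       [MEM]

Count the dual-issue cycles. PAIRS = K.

PAIRS = 4

0. bne/or @i0,i1  | 2-wide
1. sub/mulh @i2,i3  | 2-wide
2. or @i4  | RAW r3
3. mulh @i5  | no-port MUL/BR
4. beq @i6  | no-port BR/BR
5. blt/xor @i7,i8  | 2-wide
6. sll @i9  | RAW r3
7. add @i10  | RAW r1
8. sub/ld @i11,i12  | 2-wide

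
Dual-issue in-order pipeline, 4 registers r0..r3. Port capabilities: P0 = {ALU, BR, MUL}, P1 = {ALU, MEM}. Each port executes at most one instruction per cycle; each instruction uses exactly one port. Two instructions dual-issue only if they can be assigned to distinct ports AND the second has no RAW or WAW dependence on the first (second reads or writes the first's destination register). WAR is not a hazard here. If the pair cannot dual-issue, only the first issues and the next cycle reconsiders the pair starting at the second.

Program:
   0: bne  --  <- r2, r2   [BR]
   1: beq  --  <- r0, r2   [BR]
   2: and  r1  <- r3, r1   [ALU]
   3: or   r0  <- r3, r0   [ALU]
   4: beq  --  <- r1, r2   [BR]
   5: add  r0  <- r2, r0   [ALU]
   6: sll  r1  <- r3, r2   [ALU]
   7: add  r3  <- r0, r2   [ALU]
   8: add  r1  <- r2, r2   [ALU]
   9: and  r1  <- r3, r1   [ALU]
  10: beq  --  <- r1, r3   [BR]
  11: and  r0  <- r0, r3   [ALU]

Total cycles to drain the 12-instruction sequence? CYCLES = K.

CYCLES = 7

[0] i0  bne.BR  -- no-port BR/BR
[1] i1&i2  beq.BR and.ALU  -- dual
[2] i3&i4  or.ALU beq.BR  -- dual
[3] i5&i6  add.ALU sll.ALU  -- dual
[4] i7&i8  add.ALU add.ALU  -- dual
[5] i9  and.ALU  -- RAW r1
[6] i10&i11  beq.BR and.ALU  -- dual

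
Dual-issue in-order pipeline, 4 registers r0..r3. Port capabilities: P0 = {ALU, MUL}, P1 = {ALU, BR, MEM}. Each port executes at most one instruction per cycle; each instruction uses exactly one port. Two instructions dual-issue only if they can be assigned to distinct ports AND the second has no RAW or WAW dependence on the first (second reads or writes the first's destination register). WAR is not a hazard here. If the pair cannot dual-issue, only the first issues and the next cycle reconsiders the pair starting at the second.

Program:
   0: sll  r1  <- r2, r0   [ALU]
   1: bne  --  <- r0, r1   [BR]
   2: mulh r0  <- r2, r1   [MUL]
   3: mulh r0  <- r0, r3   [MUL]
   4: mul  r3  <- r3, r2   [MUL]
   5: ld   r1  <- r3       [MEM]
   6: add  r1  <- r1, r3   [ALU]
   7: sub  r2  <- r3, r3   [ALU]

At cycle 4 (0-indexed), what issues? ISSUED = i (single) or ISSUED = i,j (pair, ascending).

ISSUED = 5

#0 head=0: sll.ALU i0 RAW r1
#1 head=1: bne.BR+mulh.MUL i1&i2 dual
#2 head=3: mulh.MUL i3 no-port MUL/MUL
#3 head=4: mul.MUL i4 RAW r3
#4 head=5: ld.MEM i5 RAW+WAW r1
#5 head=6: add.ALU+sub.ALU i6&i7 dual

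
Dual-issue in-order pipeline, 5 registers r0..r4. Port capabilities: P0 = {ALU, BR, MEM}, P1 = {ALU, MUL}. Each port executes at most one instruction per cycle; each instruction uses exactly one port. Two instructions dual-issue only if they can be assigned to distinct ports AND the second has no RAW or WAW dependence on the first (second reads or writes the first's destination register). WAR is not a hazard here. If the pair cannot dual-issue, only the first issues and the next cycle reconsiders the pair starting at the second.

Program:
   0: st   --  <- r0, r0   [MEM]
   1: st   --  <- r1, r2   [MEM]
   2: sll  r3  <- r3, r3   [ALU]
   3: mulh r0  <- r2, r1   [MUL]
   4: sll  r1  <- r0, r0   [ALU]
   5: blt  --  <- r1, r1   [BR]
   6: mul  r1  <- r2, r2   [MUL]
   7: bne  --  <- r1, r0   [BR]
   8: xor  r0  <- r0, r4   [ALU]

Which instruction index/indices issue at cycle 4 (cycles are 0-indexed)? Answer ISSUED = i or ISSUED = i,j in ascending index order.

ISSUED = 5,6

#0 head=0: st i0 no-port MEM/MEM
#1 head=1: st/sll i1,i2 2-wide
#2 head=3: mulh i3 RAW r0
#3 head=4: sll i4 RAW r1
#4 head=5: blt/mul i5,i6 2-wide
#5 head=7: bne/xor i7,i8 2-wide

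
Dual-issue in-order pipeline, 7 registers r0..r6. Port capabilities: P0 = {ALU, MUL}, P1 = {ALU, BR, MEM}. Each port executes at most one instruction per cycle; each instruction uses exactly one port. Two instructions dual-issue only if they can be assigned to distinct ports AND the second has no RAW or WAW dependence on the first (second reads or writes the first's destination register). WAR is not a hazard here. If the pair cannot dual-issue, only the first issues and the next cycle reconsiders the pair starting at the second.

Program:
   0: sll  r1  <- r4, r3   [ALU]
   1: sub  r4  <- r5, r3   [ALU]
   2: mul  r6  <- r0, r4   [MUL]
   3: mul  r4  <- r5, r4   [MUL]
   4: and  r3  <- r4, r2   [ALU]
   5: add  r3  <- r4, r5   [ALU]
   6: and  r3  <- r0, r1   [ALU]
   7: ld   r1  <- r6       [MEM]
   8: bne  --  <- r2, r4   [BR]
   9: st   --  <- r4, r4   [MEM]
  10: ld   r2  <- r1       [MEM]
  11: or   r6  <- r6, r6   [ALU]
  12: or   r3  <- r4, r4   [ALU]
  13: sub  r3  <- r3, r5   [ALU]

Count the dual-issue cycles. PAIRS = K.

t=0 i0,i1:sll+sub ; dual
t=1 i2:mul ; no-port MUL/MUL
t=2 i3:mul ; RAW r4
t=3 i4:and ; WAW r3
t=4 i5:add ; WAW r3
t=5 i6,i7:and+ld ; dual
t=6 i8:bne ; no-port BR/MEM
t=7 i9:st ; no-port MEM/MEM
t=8 i10,i11:ld+or ; dual
t=9 i12:or ; RAW+WAW r3
t=10 i13:sub ; tail

PAIRS = 3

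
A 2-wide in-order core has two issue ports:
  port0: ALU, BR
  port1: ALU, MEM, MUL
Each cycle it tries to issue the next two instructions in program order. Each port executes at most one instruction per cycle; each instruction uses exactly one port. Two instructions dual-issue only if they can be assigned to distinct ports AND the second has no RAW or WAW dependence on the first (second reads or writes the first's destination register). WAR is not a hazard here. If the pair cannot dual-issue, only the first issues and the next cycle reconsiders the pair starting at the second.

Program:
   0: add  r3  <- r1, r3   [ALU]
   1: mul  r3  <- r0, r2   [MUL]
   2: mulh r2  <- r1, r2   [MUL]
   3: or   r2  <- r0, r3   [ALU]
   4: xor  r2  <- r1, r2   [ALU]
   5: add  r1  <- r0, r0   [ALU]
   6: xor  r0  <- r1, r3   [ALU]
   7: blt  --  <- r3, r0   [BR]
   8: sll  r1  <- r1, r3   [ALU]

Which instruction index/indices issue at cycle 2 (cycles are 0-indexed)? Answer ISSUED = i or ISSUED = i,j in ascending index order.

0. add @i0  | WAW r3
1. mul @i1  | no-port MUL/MUL
2. mulh @i2  | WAW r2
3. or @i3  | RAW+WAW r2
4. xor+add @i4/i5  | dual
5. xor @i6  | RAW r0
6. blt+sll @i7/i8  | dual

ISSUED = 2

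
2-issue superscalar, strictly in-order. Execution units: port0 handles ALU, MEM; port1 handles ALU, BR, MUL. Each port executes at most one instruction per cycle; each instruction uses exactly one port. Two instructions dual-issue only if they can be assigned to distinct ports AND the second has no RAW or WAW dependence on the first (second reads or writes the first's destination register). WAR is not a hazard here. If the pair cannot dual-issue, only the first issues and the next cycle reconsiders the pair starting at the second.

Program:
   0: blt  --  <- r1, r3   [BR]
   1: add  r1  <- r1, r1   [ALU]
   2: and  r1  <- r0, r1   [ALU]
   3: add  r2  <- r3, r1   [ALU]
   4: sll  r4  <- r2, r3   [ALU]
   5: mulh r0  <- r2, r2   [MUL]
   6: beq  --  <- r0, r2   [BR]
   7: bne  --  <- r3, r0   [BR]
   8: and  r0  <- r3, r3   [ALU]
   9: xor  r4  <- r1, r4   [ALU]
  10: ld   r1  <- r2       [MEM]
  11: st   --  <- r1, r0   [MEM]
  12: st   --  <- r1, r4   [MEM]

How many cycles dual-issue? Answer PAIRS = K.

0. blt.BR/add.ALU @i0&i1  | dual
1. and.ALU @i2  | RAW r1
2. add.ALU @i3  | RAW r2
3. sll.ALU/mulh.MUL @i4&i5  | dual
4. beq.BR @i6  | no-port BR/BR
5. bne.BR/and.ALU @i7&i8  | dual
6. xor.ALU/ld.MEM @i9&i10  | dual
7. st.MEM @i11  | no-port MEM/MEM
8. st.MEM @i12  | tail

PAIRS = 4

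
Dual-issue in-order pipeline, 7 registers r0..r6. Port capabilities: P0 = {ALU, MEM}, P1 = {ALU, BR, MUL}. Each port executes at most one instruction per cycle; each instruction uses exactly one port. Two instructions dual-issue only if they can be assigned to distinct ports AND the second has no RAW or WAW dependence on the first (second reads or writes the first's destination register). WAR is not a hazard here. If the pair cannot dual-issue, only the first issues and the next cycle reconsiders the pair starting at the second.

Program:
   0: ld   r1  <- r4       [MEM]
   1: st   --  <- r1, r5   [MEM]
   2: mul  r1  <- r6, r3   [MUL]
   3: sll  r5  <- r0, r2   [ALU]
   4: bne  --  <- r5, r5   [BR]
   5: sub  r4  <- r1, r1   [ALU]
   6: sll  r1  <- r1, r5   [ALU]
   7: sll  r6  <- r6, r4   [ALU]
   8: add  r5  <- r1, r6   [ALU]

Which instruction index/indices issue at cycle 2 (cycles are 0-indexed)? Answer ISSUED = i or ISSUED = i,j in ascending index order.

ISSUED = 3

#0 head=0: ld i0 no-port MEM/MEM
#1 head=1: st mul i1&i2 pair
#2 head=3: sll i3 RAW r5
#3 head=4: bne sub i4&i5 pair
#4 head=6: sll sll i6&i7 pair
#5 head=8: add i8 tail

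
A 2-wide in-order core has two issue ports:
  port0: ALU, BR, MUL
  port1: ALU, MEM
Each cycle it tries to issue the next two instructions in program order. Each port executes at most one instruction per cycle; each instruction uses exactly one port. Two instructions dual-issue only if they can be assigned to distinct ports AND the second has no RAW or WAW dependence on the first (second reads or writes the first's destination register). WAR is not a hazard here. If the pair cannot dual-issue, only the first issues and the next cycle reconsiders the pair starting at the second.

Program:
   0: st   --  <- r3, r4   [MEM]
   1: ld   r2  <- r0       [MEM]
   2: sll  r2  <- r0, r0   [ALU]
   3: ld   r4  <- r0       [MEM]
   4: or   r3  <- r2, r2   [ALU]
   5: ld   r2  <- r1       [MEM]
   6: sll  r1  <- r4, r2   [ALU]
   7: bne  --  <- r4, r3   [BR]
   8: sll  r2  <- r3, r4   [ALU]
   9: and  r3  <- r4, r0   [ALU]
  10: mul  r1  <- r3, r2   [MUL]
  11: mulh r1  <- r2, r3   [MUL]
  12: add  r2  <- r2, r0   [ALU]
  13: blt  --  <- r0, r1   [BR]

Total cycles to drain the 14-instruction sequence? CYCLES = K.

CYCLES = 9

  cy0 -> i0 (st) no-port MEM/MEM
  cy1 -> i1 (ld) WAW r2
  cy2 -> i2+i3 (sll;ld) 2-wide
  cy3 -> i4+i5 (or;ld) 2-wide
  cy4 -> i6+i7 (sll;bne) 2-wide
  cy5 -> i8+i9 (sll;and) 2-wide
  cy6 -> i10 (mul) no-port MUL/MUL
  cy7 -> i11+i12 (mulh;add) 2-wide
  cy8 -> i13 (blt) tail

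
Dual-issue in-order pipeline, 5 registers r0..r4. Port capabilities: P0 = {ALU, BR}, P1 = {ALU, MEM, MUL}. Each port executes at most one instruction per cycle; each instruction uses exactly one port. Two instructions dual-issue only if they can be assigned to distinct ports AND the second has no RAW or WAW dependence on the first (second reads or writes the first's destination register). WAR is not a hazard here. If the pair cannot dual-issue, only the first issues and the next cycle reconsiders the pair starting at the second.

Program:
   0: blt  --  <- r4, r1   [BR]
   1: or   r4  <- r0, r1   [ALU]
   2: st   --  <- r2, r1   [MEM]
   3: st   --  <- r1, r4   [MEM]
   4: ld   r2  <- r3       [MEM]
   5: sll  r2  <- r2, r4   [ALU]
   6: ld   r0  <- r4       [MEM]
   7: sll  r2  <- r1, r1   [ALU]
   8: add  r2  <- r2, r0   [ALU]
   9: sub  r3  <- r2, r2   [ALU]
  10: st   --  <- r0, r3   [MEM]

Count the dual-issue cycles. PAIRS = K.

t=0 i0,i1:blt;or ; dual
t=1 i2:st ; no-port MEM/MEM
t=2 i3:st ; no-port MEM/MEM
t=3 i4:ld ; RAW+WAW r2
t=4 i5,i6:sll;ld ; dual
t=5 i7:sll ; RAW+WAW r2
t=6 i8:add ; RAW r2
t=7 i9:sub ; RAW r3
t=8 i10:st ; tail

PAIRS = 2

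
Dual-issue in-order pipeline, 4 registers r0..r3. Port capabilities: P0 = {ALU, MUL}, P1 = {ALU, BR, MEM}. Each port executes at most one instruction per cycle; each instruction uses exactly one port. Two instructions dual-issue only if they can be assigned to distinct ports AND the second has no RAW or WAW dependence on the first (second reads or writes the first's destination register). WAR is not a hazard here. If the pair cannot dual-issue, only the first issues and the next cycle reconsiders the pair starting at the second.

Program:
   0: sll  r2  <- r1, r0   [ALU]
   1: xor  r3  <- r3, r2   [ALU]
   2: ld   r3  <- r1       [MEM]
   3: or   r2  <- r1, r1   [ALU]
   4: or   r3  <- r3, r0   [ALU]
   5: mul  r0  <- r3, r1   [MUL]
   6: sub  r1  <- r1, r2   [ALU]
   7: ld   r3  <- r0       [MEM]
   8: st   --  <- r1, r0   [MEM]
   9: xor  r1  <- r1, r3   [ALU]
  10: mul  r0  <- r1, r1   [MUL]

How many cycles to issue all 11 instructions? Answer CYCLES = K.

#0 head=0: sll.ALU i0 RAW r2
#1 head=1: xor.ALU i1 WAW r3
#2 head=2: ld.MEM/or.ALU i2,i3 pair
#3 head=4: or.ALU i4 RAW r3
#4 head=5: mul.MUL/sub.ALU i5,i6 pair
#5 head=7: ld.MEM i7 no-port MEM/MEM
#6 head=8: st.MEM/xor.ALU i8,i9 pair
#7 head=10: mul.MUL i10 tail

CYCLES = 8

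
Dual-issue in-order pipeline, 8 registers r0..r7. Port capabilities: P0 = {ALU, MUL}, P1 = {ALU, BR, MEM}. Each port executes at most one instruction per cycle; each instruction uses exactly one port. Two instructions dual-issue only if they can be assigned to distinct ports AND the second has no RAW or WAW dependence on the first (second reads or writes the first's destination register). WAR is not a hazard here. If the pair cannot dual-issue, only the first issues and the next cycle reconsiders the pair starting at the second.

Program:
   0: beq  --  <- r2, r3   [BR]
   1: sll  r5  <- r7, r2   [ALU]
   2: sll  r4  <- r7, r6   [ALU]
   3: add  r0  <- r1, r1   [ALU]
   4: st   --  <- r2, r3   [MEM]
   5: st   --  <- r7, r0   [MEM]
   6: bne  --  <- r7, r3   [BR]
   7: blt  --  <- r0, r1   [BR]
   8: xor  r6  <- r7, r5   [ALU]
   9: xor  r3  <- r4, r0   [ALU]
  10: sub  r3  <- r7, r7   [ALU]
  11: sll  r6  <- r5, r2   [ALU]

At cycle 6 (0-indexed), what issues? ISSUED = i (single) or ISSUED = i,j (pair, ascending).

#0 head=0: beq.BR+sll.ALU i0,i1 pair
#1 head=2: sll.ALU+add.ALU i2,i3 pair
#2 head=4: st.MEM i4 no-port MEM/MEM
#3 head=5: st.MEM i5 no-port MEM/BR
#4 head=6: bne.BR i6 no-port BR/BR
#5 head=7: blt.BR+xor.ALU i7,i8 pair
#6 head=9: xor.ALU i9 WAW r3
#7 head=10: sub.ALU+sll.ALU i10,i11 pair

ISSUED = 9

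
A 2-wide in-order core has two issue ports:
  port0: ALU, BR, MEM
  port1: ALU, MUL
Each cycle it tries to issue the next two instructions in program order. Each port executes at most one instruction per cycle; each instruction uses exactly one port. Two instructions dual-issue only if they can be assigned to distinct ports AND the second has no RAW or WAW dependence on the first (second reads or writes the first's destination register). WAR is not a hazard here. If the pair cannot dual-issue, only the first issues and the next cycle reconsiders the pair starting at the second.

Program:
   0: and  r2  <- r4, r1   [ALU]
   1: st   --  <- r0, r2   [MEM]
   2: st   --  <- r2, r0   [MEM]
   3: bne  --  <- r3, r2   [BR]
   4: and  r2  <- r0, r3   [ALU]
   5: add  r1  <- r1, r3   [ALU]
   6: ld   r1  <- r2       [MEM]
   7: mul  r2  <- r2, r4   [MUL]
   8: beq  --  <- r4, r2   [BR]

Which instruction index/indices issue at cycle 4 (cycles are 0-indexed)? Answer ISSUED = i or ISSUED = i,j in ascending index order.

  cy0 -> i0 (and.ALU) RAW r2
  cy1 -> i1 (st.MEM) no-port MEM/MEM
  cy2 -> i2 (st.MEM) no-port MEM/BR
  cy3 -> i3+i4 (bne.BR;and.ALU) 2-wide
  cy4 -> i5 (add.ALU) WAW r1
  cy5 -> i6+i7 (ld.MEM;mul.MUL) 2-wide
  cy6 -> i8 (beq.BR) tail

ISSUED = 5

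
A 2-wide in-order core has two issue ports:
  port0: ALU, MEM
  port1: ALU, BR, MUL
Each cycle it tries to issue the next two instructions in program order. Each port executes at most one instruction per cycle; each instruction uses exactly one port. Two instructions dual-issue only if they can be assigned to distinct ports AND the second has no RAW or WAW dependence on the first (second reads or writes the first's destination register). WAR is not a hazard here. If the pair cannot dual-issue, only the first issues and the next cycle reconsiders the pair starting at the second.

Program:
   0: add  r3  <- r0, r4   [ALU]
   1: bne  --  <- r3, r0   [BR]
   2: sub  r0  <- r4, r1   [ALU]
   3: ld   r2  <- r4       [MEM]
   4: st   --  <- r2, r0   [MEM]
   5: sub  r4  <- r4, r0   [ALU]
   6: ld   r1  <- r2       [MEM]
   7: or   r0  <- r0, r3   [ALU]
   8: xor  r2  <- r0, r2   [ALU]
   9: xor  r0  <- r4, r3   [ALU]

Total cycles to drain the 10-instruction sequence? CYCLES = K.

#0 head=0: add i0 RAW r3
#1 head=1: bne+sub i1+i2 pair
#2 head=3: ld i3 no-port MEM/MEM
#3 head=4: st+sub i4+i5 pair
#4 head=6: ld+or i6+i7 pair
#5 head=8: xor+xor i8+i9 pair

CYCLES = 6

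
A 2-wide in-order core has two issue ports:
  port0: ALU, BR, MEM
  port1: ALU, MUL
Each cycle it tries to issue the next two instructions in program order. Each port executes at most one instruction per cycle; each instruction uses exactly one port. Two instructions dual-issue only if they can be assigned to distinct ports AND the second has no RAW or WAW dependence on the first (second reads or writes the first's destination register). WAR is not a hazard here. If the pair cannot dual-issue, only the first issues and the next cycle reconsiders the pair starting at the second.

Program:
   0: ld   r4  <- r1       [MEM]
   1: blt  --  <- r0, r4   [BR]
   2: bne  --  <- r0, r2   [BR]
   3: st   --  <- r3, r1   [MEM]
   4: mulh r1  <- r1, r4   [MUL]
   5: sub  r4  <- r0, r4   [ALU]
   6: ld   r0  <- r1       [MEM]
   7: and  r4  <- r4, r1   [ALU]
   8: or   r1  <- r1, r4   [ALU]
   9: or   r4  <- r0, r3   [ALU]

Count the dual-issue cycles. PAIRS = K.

#0 head=0: ld i0 no-port MEM/BR
#1 head=1: blt i1 no-port BR/BR
#2 head=2: bne i2 no-port BR/MEM
#3 head=3: st mulh i3+i4 dual
#4 head=5: sub ld i5+i6 dual
#5 head=7: and i7 RAW r4
#6 head=8: or or i8+i9 dual

PAIRS = 3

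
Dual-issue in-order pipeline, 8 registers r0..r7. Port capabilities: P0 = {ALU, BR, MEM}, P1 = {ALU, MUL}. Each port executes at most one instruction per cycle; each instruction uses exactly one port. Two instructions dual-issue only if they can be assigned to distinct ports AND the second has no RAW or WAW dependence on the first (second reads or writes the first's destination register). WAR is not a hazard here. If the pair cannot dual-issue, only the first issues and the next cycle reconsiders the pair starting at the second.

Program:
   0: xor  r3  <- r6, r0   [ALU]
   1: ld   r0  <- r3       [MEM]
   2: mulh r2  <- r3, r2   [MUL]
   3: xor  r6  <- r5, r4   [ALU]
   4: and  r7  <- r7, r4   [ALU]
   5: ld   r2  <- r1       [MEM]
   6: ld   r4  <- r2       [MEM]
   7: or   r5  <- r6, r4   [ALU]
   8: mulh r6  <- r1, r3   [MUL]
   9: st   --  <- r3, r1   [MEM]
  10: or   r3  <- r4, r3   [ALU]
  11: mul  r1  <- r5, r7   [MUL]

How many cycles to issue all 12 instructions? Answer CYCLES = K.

CYCLES = 8

c0: i0 xor.ALU  RAW r3
c1: i1&i2 ld.MEM/mulh.MUL  2-wide
c2: i3&i4 xor.ALU/and.ALU  2-wide
c3: i5 ld.MEM  no-port MEM/MEM
c4: i6 ld.MEM  RAW r4
c5: i7&i8 or.ALU/mulh.MUL  2-wide
c6: i9&i10 st.MEM/or.ALU  2-wide
c7: i11 mul.MUL  tail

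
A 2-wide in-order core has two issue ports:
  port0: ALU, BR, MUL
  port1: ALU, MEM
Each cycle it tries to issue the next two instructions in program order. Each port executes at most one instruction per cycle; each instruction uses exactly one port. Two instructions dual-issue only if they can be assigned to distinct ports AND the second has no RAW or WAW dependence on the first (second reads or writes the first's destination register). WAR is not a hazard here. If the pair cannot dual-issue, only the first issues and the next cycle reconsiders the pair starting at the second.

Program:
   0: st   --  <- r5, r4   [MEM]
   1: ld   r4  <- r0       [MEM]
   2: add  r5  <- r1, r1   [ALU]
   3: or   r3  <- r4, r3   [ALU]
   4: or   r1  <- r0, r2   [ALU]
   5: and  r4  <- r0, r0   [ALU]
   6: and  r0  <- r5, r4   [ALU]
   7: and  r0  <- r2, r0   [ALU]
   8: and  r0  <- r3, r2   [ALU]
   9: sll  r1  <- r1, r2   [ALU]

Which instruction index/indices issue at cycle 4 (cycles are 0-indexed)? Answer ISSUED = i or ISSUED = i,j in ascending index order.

[0] i0  st.MEM  -- no-port MEM/MEM
[1] i1/i2  ld.MEM add.ALU  -- pair
[2] i3/i4  or.ALU or.ALU  -- pair
[3] i5  and.ALU  -- RAW r4
[4] i6  and.ALU  -- RAW+WAW r0
[5] i7  and.ALU  -- WAW r0
[6] i8/i9  and.ALU sll.ALU  -- pair

ISSUED = 6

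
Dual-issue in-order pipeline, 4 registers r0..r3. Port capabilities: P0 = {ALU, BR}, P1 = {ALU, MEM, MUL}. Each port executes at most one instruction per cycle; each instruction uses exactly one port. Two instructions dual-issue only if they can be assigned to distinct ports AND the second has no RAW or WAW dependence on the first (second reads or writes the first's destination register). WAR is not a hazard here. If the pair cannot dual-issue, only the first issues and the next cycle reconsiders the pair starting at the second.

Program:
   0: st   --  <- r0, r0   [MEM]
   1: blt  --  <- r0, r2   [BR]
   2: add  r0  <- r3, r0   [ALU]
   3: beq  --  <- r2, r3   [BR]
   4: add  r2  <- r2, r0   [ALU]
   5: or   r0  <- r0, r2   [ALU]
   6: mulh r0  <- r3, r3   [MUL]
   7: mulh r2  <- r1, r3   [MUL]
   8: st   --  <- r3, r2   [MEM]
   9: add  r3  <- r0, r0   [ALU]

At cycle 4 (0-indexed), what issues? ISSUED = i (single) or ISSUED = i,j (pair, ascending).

t=0 i0&i1:st.MEM blt.BR ; pair
t=1 i2&i3:add.ALU beq.BR ; pair
t=2 i4:add.ALU ; RAW r2
t=3 i5:or.ALU ; WAW r0
t=4 i6:mulh.MUL ; no-port MUL/MUL
t=5 i7:mulh.MUL ; no-port MUL/MEM
t=6 i8&i9:st.MEM add.ALU ; pair

ISSUED = 6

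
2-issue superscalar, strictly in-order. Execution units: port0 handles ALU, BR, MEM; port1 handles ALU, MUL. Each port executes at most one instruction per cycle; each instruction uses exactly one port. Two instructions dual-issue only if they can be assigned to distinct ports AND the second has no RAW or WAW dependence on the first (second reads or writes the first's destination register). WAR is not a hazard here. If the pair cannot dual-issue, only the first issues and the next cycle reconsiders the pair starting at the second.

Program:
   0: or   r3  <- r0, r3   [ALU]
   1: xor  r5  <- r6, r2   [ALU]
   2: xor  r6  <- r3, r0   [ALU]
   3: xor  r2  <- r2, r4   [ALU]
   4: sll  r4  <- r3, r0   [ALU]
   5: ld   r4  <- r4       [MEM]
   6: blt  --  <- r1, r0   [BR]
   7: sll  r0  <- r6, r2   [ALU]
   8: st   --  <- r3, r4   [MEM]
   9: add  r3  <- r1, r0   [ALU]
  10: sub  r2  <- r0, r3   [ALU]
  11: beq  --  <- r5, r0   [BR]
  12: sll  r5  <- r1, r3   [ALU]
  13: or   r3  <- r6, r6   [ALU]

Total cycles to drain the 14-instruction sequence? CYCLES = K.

#0 head=0: or;xor i0+i1 dual
#1 head=2: xor;xor i2+i3 dual
#2 head=4: sll i4 RAW+WAW r4
#3 head=5: ld i5 no-port MEM/BR
#4 head=6: blt;sll i6+i7 dual
#5 head=8: st;add i8+i9 dual
#6 head=10: sub;beq i10+i11 dual
#7 head=12: sll;or i12+i13 dual

CYCLES = 8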